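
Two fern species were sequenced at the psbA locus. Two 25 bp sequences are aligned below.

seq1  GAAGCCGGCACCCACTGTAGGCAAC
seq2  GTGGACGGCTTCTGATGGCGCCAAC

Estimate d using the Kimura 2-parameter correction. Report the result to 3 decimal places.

Of 25 sites, 4 differences are transitions and 7 are transversions, so P = 4/25 = 0.16 and Q = 7/25 = 0.28.
Under the Kimura two-parameter model, d = −½ ln(1 − 2P − Q) − ¼ ln(1 − 2Q).
1 − 2P − Q = 0.4, giving −½ ln(0.4) = 0.458145.
1 − 2Q = 0.44, giving −¼ ln(0.44) = 0.205245.
d = 0.458145 + 0.205245 = 0.663390.

0.663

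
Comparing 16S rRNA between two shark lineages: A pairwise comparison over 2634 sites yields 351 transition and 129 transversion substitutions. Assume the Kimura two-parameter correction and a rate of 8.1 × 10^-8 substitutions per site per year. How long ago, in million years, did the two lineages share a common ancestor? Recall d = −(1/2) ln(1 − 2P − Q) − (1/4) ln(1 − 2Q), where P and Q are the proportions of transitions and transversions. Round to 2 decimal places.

1.33

P = 351/2634 ≈ 0.133257 and Q = 129/2634 ≈ 0.048975.
Under the Kimura two-parameter model, d = −½ ln(1 − 2P − Q) − ¼ ln(1 − 2Q).
1 − 2P − Q = 0.684511, giving −½ ln(0.684511) = 0.189525.
1 − 2Q = 0.90205, giving −¼ ln(0.90205) = 0.025771.
d = 0.189525 + 0.025771 = 0.215296.
Under a molecular clock d = 2μt, so t = d/(2μ) = 0.215296 / (2 × 8.1 × 10^-8) = 1.33 million years.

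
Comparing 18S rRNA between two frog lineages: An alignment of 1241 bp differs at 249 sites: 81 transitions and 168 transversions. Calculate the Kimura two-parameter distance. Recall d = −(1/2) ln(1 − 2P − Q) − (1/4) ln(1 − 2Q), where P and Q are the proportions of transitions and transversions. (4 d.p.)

0.2335

P = 81/1241 ≈ 0.06527 and Q = 168/1241 ≈ 0.135375.
Under the Kimura two-parameter model, d = −½ ln(1 − 2P − Q) − ¼ ln(1 − 2Q).
1 − 2P − Q = 0.734085, giving −½ ln(0.734085) = 0.154565.
1 − 2Q = 0.72925, giving −¼ ln(0.72925) = 0.078935.
d = 0.154565 + 0.078935 = 0.233500.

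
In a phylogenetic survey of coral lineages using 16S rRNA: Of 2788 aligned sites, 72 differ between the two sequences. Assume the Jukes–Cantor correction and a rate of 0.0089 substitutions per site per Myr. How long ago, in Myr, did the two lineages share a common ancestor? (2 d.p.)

p = 72/2788 ≈ 0.025825.
d = −(3/4) ln(1 − 4p/3) = −0.75 ln(1 − 0.034433) = −0.75 ln(0.965567)
  = −0.75 × (-0.035040) = 0.026280 substitutions/site.
Under a molecular clock d = 2μt, so t = d/(2μ) = 0.026280 / (2 × 0.0089) = 1.48 Myr.

1.48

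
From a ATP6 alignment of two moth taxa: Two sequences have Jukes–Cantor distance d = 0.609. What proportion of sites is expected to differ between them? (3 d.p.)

0.417

p = (3/4)(1 − e^(−4d/3)) = 0.75 × (1 − e^(-0.812)) = 0.75 × (1 − 0.443969) = 0.417023.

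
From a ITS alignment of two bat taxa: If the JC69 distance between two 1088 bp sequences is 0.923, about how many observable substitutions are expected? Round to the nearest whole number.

578

Invert JC69: p = (3/4)(1 − e^(−4d/3)) = 0.75 × (1 − e^(-1.230667)) = 0.75 × (1 − 0.292098) = 0.530927.
Expected differing sites = pL ≈ 0.530927 × 1088 = 577.648576 ≈ 578.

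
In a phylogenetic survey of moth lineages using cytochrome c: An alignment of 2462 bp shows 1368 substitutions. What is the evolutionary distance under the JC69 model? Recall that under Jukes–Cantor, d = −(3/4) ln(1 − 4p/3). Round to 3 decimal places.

p = 1368/2462 ≈ 0.555646.
d = −(3/4) ln(1 − 4p/3) = −0.75 ln(1 − 0.740861) = −0.75 ln(0.259139)
  = −0.75 × (-1.350391) = 1.012793 substitutions/site.

1.013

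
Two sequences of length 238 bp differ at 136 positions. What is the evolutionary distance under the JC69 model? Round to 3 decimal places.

1.076

p = 136/238 ≈ 0.571429.
d = −(3/4) ln(1 − 4p/3) = −0.75 ln(1 − 0.761905) = −0.75 ln(0.238095)
  = −0.75 × (-1.435086) = 1.076315 substitutions/site.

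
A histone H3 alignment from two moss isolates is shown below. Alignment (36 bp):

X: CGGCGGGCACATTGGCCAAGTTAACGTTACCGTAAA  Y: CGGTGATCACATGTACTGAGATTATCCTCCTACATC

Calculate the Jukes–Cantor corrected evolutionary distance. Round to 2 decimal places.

The sequences differ at 19 of 36 sites, so p = 19/36 ≈ 0.527778.
d = −(3/4) ln(1 − 4p/3) = −0.75 ln(1 − 0.703704) = −0.75 ln(0.296296)
  = −0.75 × (-1.216396) = 0.912297 substitutions/site.

0.91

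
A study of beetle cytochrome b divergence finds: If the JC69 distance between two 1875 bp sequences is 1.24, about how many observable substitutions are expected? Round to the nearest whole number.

Invert JC69: p = (3/4)(1 − e^(−4d/3)) = 0.75 × (1 − e^(-1.653333)) = 0.75 × (1 − 0.191411) = 0.606442.
Expected differing sites = pL ≈ 0.606442 × 1875 = 1137.07875 ≈ 1137.

1137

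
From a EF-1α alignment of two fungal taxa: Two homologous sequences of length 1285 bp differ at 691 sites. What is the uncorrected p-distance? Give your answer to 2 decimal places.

0.54

p = 691/1285 = 0.537743… ≈ 0.54 (to 2 d.p.).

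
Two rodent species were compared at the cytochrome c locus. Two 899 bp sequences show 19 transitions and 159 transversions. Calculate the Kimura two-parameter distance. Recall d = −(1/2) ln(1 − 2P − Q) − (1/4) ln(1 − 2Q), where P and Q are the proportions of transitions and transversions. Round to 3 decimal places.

P = 19/899 ≈ 0.021135 and Q = 159/899 ≈ 0.176863.
Under the Kimura two-parameter model, d = −½ ln(1 − 2P − Q) − ¼ ln(1 − 2Q).
1 − 2P − Q = 0.780867, giving −½ ln(0.780867) = 0.123675.
1 − 2Q = 0.646274, giving −¼ ln(0.646274) = 0.109133.
d = 0.123675 + 0.109133 = 0.232808.

0.233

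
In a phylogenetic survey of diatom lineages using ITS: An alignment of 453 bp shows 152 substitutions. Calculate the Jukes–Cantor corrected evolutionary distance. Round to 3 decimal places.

p = 152/453 ≈ 0.335541.
d = −(3/4) ln(1 − 4p/3) = −0.75 ln(1 − 0.447388) = −0.75 ln(0.552612)
  = −0.75 × (-0.593099) = 0.444824 substitutions/site.

0.445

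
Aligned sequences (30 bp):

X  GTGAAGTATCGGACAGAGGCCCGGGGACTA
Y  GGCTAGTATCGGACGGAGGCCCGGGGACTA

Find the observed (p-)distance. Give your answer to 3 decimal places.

0.133

The sequences differ at 4 of 30 positions (sites 2, 3, 4, 15).
p = 4/30 = 0.133333… ≈ 0.133 (to 3 d.p.).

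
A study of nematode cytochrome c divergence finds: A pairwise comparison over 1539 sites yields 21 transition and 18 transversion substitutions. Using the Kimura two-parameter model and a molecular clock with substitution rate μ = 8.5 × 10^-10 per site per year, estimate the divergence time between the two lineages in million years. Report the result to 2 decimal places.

15.18

P = 21/1539 ≈ 0.013645 and Q = 18/1539 ≈ 0.011696.
Under the Kimura two-parameter model, d = −½ ln(1 − 2P − Q) − ¼ ln(1 − 2Q).
1 − 2P − Q = 0.961014, giving −½ ln(0.961014) = 0.019883.
1 − 2Q = 0.976608, giving −¼ ln(0.976608) = 0.005917.
d = 0.019883 + 0.005917 = 0.025800.
Under a molecular clock d = 2μt, so t = d/(2μ) = 0.025800 / (2 × 8.5 × 10^-10) = 15.18 million years.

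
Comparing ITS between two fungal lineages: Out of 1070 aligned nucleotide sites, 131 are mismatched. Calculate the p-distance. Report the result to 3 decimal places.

0.122

p = 131/1070 = 0.122429… ≈ 0.122 (to 3 d.p.).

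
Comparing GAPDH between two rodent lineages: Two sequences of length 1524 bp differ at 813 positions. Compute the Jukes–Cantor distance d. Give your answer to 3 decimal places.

0.932

p = 813/1524 ≈ 0.533465.
d = −(3/4) ln(1 − 4p/3) = −0.75 ln(1 − 0.711287) = −0.75 ln(0.288713)
  = −0.75 × (-1.242322) = 0.931742 substitutions/site.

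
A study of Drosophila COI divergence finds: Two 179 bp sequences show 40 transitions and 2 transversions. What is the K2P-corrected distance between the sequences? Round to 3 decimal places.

P = 40/179 ≈ 0.223464 and Q = 2/179 ≈ 0.011173.
Under the Kimura two-parameter model, d = −½ ln(1 − 2P − Q) − ¼ ln(1 − 2Q).
1 − 2P − Q = 0.541899, giving −½ ln(0.541899) = 0.306338.
1 − 2Q = 0.977654, giving −¼ ln(0.977654) = 0.005650.
d = 0.306338 + 0.005650 = 0.311988.

0.312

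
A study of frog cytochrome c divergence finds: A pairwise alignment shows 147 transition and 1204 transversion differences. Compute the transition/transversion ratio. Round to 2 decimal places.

0.12

R = 147/1204 = 0.122093… ≈ 0.12 (to 2 d.p.).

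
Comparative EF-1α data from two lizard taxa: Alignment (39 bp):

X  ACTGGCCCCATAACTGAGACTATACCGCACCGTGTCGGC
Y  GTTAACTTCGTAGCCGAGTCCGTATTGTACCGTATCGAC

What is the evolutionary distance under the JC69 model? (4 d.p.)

0.6528

The sequences differ at 17 of 39 sites, so p = 17/39 ≈ 0.435897.
d = −(3/4) ln(1 − 4p/3) = −0.75 ln(1 − 0.581196) = −0.75 ln(0.418804)
  = −0.75 × (-0.870352) = 0.652764 substitutions/site.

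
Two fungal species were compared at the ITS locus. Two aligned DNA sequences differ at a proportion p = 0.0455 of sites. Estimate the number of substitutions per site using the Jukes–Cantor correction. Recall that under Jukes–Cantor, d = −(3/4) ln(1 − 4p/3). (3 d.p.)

0.047

d = −(3/4) ln(1 − 4p/3) = −0.75 ln(1 − 0.060667) = −0.75 ln(0.939333)
  = −0.75 × (-0.062585) = 0.046939 substitutions/site.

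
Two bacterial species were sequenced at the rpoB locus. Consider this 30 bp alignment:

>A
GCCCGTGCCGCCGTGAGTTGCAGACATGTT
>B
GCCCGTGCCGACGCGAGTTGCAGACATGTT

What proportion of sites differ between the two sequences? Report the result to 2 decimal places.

The sequences differ at 2 of 30 positions (sites 11, 14).
p = 2/30 = 0.066666… ≈ 0.07 (to 2 d.p.).

0.07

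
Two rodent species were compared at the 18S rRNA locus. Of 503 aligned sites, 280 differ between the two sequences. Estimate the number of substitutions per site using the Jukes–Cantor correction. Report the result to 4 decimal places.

p = 280/503 ≈ 0.55666.
d = −(3/4) ln(1 − 4p/3) = −0.75 ln(1 − 0.742213) = −0.75 ln(0.257787)
  = −0.75 × (-1.355622) = 1.016717 substitutions/site.

1.0167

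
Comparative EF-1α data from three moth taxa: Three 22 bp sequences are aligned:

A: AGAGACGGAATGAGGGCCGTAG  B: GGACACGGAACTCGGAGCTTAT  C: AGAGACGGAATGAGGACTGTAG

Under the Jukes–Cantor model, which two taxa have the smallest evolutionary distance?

A and C

A–B: 9/22 differ, p = 0.409, d = 0.591.
A–C: 2/22 differ, p = 0.091, d = 0.097.
B–C: 9/22 differ, p = 0.409, d = 0.591.
The smallest distance is between A and C.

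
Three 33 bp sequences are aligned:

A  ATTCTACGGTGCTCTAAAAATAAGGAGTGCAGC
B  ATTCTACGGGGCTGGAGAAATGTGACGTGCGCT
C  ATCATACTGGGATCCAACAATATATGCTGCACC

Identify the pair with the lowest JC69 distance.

A and B

A–B: 11/33 differ, p = 0.333, d = 0.441.
A–C: 13/33 differ, p = 0.394, d = 0.559.
B–C: 15/33 differ, p = 0.455, d = 0.699.
The smallest distance is between A and B.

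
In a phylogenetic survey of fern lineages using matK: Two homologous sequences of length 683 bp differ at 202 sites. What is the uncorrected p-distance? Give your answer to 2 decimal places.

p = 202/683 = 0.295754… ≈ 0.30 (to 2 d.p.).

0.30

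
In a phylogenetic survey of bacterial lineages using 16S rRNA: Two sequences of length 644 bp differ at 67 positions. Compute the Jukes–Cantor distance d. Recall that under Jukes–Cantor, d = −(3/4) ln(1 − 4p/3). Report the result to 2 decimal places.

p = 67/644 ≈ 0.104037.
d = −(3/4) ln(1 − 4p/3) = −0.75 ln(1 − 0.138716) = −0.75 ln(0.861284)
  = −0.75 × (-0.149331) = 0.111998 substitutions/site.

0.11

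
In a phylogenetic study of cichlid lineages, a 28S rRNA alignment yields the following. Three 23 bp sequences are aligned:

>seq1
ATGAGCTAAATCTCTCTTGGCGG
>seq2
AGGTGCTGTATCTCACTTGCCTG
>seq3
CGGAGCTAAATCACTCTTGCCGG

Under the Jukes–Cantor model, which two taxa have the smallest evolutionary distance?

seq1–seq2: 7/23 differ, p = 0.304, d = 0.390.
seq1–seq3: 4/23 differ, p = 0.174, d = 0.198.
seq2–seq3: 7/23 differ, p = 0.304, d = 0.390.
The smallest distance is between seq1 and seq3.

seq1 and seq3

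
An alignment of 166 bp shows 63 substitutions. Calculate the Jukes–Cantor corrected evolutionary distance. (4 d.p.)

p = 63/166 ≈ 0.379518.
d = −(3/4) ln(1 − 4p/3) = −0.75 ln(1 − 0.506024) = −0.75 ln(0.493976)
  = −0.75 × (-0.705268) = 0.528951 substitutions/site.

0.5290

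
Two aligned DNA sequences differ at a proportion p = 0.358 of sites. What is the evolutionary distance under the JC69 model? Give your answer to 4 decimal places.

0.4866

d = −(3/4) ln(1 − 4p/3) = −0.75 ln(1 − 0.477333) = −0.75 ln(0.522667)
  = −0.75 × (-0.648811) = 0.486608 substitutions/site.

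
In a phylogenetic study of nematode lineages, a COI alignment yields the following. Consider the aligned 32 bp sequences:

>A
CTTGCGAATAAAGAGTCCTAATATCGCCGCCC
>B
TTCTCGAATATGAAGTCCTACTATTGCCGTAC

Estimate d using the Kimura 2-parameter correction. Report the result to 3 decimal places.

Of 32 sites, 6 differences are transitions and 4 are transversions, so P = 6/32 = 0.1875 and Q = 4/32 = 0.125.
Under the Kimura two-parameter model, d = −½ ln(1 − 2P − Q) − ¼ ln(1 − 2Q).
1 − 2P − Q = 0.5, giving −½ ln(0.5) = 0.346574.
1 − 2Q = 0.75, giving −¼ ln(0.75) = 0.071921.
d = 0.346574 + 0.071921 = 0.418495.

0.418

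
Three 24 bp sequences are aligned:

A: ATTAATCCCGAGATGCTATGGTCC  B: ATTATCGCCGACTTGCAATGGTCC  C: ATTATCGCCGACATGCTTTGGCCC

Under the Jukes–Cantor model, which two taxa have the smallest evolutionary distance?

B and C

A–B: 6/24 differ, p = 0.250, d = 0.304.
A–C: 6/24 differ, p = 0.250, d = 0.304.
B–C: 4/24 differ, p = 0.167, d = 0.188.
The smallest distance is between B and C.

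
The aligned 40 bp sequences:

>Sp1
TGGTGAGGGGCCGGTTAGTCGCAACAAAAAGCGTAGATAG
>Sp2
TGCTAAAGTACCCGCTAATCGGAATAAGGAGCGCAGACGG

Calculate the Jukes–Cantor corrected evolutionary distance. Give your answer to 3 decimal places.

The sequences differ at 15 of 40 sites, so p = 15/40 = 0.375.
d = −(3/4) ln(1 − 4p/3) = −0.75 ln(1 − 0.5) = −0.75 ln(0.5)
  = −0.75 × (-0.693147) = 0.519860 substitutions/site.

0.520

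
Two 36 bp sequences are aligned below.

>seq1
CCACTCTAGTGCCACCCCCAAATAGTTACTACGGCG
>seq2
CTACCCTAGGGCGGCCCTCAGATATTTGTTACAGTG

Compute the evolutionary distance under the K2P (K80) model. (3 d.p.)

Of 36 sites, 9 differences are transitions and 3 are transversions, so P = 9/36 = 0.25 and Q = 3/36 ≈ 0.083333.
Under the Kimura two-parameter model, d = −½ ln(1 − 2P − Q) − ¼ ln(1 − 2Q).
1 − 2P − Q = 0.416667, giving −½ ln(0.416667) = 0.437734.
1 − 2Q = 0.833334, giving −¼ ln(0.833334) = 0.045580.
d = 0.437734 + 0.045580 = 0.483314.

0.483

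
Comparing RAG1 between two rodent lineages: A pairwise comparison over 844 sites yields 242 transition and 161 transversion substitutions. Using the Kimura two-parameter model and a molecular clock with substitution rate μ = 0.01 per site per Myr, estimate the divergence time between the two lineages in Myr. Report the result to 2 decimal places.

P = 242/844 ≈ 0.28673 and Q = 161/844 ≈ 0.190758.
Under the Kimura two-parameter model, d = −½ ln(1 − 2P − Q) − ¼ ln(1 − 2Q).
1 − 2P − Q = 0.235782, giving −½ ln(0.235782) = 0.722424.
1 − 2Q = 0.618484, giving −¼ ln(0.618484) = 0.120121.
d = 0.722424 + 0.120121 = 0.842545.
Under a molecular clock d = 2μt, so t = d/(2μ) = 0.842545 / (2 × 0.01) = 42.13 Myr.

42.13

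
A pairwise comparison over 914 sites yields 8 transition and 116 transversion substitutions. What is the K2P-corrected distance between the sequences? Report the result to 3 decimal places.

0.151

P = 8/914 ≈ 0.008753 and Q = 116/914 ≈ 0.126915.
Under the Kimura two-parameter model, d = −½ ln(1 − 2P − Q) − ¼ ln(1 − 2Q).
1 − 2P − Q = 0.855579, giving −½ ln(0.855579) = 0.077988.
1 − 2Q = 0.74617, giving −¼ ln(0.74617) = 0.073200.
d = 0.077988 + 0.073200 = 0.151188.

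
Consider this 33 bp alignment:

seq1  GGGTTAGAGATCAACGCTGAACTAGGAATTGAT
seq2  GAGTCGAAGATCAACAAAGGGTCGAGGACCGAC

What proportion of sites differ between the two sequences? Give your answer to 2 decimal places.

The sequences differ at 17 of 33 positions.
p = 17/33 = 0.515151… ≈ 0.52 (to 2 d.p.).

0.52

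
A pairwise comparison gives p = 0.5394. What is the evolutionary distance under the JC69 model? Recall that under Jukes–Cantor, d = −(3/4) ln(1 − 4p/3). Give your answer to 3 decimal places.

d = −(3/4) ln(1 − 4p/3) = −0.75 ln(1 − 0.7192) = −0.75 ln(0.2808)
  = −0.75 × (-1.270113) = 0.952585 substitutions/site.

0.953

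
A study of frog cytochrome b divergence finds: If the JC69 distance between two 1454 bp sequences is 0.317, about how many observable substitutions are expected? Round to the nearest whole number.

Invert JC69: p = (3/4)(1 − e^(−4d/3)) = 0.75 × (1 − e^(-0.422667)) = 0.75 × (1 − 0.655297) = 0.258527.
Expected differing sites = pL ≈ 0.258527 × 1454 = 375.898258 ≈ 376.

376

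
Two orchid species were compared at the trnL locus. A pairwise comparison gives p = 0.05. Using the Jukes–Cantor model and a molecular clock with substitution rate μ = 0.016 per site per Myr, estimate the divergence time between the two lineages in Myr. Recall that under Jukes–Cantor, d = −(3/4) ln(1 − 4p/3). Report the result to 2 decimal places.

d = −(3/4) ln(1 − 4p/3) = −0.75 ln(1 − 0.066667) = −0.75 ln(0.933333)
  = −0.75 × (-0.068993) = 0.051745 substitutions/site.
Under a molecular clock d = 2μt, so t = d/(2μ) = 0.051745 / (2 × 0.016) = 1.62 Myr.

1.62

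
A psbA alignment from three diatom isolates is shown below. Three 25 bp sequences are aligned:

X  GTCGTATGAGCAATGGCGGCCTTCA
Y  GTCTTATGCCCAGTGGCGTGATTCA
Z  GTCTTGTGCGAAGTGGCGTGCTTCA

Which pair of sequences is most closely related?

X–Y: 7/25 differ, p = 0.280, d = 0.351.
X–Z: 7/25 differ, p = 0.280, d = 0.351.
Y–Z: 4/25 differ, p = 0.160, d = 0.180.
The smallest distance is between Y and Z.

Y and Z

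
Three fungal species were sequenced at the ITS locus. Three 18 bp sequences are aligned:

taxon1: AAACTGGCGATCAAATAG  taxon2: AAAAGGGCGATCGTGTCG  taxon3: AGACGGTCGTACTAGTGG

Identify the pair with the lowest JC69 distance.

taxon1 and taxon2

taxon1–taxon2: 6/18 differ, p = 0.333, d = 0.441.
taxon1–taxon3: 8/18 differ, p = 0.444, d = 0.673.
taxon2–taxon3: 8/18 differ, p = 0.444, d = 0.673.
The smallest distance is between taxon1 and taxon2.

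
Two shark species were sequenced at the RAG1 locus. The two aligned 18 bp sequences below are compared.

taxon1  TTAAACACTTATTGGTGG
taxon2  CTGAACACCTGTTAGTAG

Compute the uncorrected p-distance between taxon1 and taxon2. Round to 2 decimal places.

0.33

The sequences differ at 6 of 18 positions (sites 1, 3, 9, 11, 14, 17).
p = 6/18 = 0.333333… ≈ 0.33 (to 2 d.p.).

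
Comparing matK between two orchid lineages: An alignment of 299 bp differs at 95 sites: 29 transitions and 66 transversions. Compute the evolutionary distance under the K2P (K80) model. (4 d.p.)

0.4134

P = 29/299 ≈ 0.09699 and Q = 66/299 ≈ 0.220736.
Under the Kimura two-parameter model, d = −½ ln(1 − 2P − Q) − ¼ ln(1 − 2Q).
1 − 2P − Q = 0.585284, giving −½ ln(0.585284) = 0.267829.
1 − 2Q = 0.558528, giving −¼ ln(0.558528) = 0.145613.
d = 0.267829 + 0.145613 = 0.413442.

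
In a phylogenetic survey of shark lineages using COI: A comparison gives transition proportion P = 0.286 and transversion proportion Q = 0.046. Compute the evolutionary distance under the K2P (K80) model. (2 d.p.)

Under the Kimura two-parameter model, d = −½ ln(1 − 2P − Q) − ¼ ln(1 − 2Q).
1 − 2P − Q = 0.382, giving −½ ln(0.382) = 0.481167.
1 − 2Q = 0.908, giving −¼ ln(0.908) = 0.024128.
d = 0.481167 + 0.024128 = 0.505295.

0.51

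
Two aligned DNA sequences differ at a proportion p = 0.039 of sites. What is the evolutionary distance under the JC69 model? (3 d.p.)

d = −(3/4) ln(1 − 4p/3) = −0.75 ln(1 − 0.052) = −0.75 ln(0.948)
  = −0.75 × (-0.053401) = 0.040051 substitutions/site.

0.040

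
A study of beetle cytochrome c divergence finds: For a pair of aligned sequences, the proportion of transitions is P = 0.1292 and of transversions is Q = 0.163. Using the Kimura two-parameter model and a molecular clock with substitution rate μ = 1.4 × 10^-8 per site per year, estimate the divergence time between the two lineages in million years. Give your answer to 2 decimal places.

13.29

Under the Kimura two-parameter model, d = −½ ln(1 − 2P − Q) − ¼ ln(1 − 2Q).
1 − 2P − Q = 0.5786, giving −½ ln(0.5786) = 0.273572.
1 − 2Q = 0.674, giving −¼ ln(0.674) = 0.098631.
d = 0.273572 + 0.098631 = 0.372203.
Under a molecular clock d = 2μt, so t = d/(2μ) = 0.372203 / (2 × 1.4 × 10^-8) = 13.29 million years.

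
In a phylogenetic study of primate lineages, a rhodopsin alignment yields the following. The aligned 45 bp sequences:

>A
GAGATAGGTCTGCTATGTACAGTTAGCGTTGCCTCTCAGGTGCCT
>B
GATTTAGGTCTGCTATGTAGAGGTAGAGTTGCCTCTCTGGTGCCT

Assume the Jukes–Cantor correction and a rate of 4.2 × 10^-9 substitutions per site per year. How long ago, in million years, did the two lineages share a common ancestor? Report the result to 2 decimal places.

The sequences differ at 6 of 45 sites (3, 4, 20, 23, 27, 38), so p = 6/45 ≈ 0.133333.
d = −(3/4) ln(1 − 4p/3) = −0.75 ln(1 − 0.177777) = −0.75 ln(0.822223)
  = −0.75 × (-0.195744) = 0.146808 substitutions/site.
Under a molecular clock d = 2μt, so t = d/(2μ) = 0.146808 / (2 × 4.2 × 10^-9) = 17.48 million years.

17.48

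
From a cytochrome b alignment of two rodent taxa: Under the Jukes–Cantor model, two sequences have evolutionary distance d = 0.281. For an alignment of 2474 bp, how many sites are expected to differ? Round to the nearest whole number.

580

Invert JC69: p = (3/4)(1 − e^(−4d/3)) = 0.75 × (1 − e^(-0.374667)) = 0.75 × (1 − 0.687518) = 0.234362.
Expected differing sites = pL ≈ 0.234362 × 2474 = 579.811588 ≈ 580.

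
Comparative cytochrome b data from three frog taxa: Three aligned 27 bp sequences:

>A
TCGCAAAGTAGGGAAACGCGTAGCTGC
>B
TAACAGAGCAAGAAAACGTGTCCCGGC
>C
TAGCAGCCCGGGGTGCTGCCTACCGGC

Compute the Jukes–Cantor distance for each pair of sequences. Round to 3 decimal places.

d(A,B) = 0.511, d(A,C) = 0.770, d(B,C) = 0.770

A–B: 10/27 sites differ → p ≈ 0.37037, d = −0.75 ln(1 − 0.493827) = 0.510658 ≈ 0.511.
A–C: 13/27 sites differ → p ≈ 0.481481, d = −0.75 ln(1 − 0.641975) = 0.770364 ≈ 0.770.
B–C: 13/27 sites differ → p ≈ 0.481481, d = −0.75 ln(1 − 0.641975) = 0.770364 ≈ 0.770.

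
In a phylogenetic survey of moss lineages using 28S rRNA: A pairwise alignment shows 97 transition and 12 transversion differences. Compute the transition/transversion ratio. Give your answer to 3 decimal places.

R = 97/12 = 8.083333… ≈ 8.083 (to 3 d.p.).

8.083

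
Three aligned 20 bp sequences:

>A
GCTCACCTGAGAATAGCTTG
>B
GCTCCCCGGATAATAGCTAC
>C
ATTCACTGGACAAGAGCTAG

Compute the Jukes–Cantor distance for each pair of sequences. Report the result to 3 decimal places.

d(A,B) = 0.304, d(A,C) = 0.471, d(B,C) = 0.471

A–B: 5/20 sites differ → p = 0.25, d = −0.75 ln(1 − 0.333333) = 0.304098 ≈ 0.304.
A–C: 7/20 sites differ → p = 0.35, d = −0.75 ln(1 − 0.466667) = 0.471457 ≈ 0.471.
B–C: 7/20 sites differ → p = 0.35, d = −0.75 ln(1 − 0.466667) = 0.471457 ≈ 0.471.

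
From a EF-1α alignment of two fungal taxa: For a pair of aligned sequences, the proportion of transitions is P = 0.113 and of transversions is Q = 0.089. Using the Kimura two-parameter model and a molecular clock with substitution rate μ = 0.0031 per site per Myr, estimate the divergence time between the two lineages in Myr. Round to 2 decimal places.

38.41

Under the Kimura two-parameter model, d = −½ ln(1 − 2P − Q) − ¼ ln(1 − 2Q).
1 − 2P − Q = 0.685, giving −½ ln(0.685) = 0.189168.
1 − 2Q = 0.822, giving −¼ ln(0.822) = 0.049004.
d = 0.189168 + 0.049004 = 0.238172.
Under a molecular clock d = 2μt, so t = d/(2μ) = 0.238172 / (2 × 0.0031) = 38.41 Myr.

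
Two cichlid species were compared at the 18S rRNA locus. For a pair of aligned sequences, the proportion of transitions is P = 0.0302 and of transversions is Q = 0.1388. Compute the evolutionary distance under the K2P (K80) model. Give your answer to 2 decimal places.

Under the Kimura two-parameter model, d = −½ ln(1 − 2P − Q) − ¼ ln(1 − 2Q).
1 − 2P − Q = 0.8008, giving −½ ln(0.8008) = 0.111072.
1 − 2Q = 0.7224, giving −¼ ln(0.7224) = 0.081294.
d = 0.111072 + 0.081294 = 0.192366.

0.19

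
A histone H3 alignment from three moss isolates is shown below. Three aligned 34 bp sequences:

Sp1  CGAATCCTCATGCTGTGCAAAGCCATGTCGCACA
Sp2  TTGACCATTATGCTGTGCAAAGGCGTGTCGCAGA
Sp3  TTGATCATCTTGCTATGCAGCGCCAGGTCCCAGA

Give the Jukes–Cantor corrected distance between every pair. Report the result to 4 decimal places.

d(Sp1,Sp2) = 0.3265, d(Sp1,Sp3) = 0.4234, d(Sp2,Sp3) = 0.3734

Sp1–Sp2: 9/34 sites differ → p ≈ 0.264706, d = −0.75 ln(1 − 0.352941) = 0.326488 ≈ 0.3265.
Sp1–Sp3: 11/34 sites differ → p ≈ 0.323529, d = −0.75 ln(1 − 0.431372) = 0.423397 ≈ 0.4234.
Sp2–Sp3: 10/34 sites differ → p ≈ 0.294118, d = −0.75 ln(1 − 0.392157) = 0.373379 ≈ 0.3734.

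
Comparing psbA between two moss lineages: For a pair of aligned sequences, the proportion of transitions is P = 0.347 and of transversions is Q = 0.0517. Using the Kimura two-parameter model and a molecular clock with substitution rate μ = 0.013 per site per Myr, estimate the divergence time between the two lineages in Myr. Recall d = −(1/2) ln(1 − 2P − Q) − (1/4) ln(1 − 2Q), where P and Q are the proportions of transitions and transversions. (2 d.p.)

Under the Kimura two-parameter model, d = −½ ln(1 − 2P − Q) − ¼ ln(1 − 2Q).
1 − 2P − Q = 0.2543, giving −½ ln(0.2543) = 0.684620.
1 − 2Q = 0.8966, giving −¼ ln(0.8966) = 0.027286.
d = 0.684620 + 0.027286 = 0.711906.
Under a molecular clock d = 2μt, so t = d/(2μ) = 0.711906 / (2 × 0.013) = 27.38 Myr.

27.38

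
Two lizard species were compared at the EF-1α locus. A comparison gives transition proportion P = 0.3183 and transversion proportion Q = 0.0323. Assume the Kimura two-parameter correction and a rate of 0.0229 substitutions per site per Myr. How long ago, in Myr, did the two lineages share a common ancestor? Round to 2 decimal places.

Under the Kimura two-parameter model, d = −½ ln(1 − 2P − Q) − ¼ ln(1 − 2Q).
1 − 2P − Q = 0.3311, giving −½ ln(0.3311) = 0.552667.
1 − 2Q = 0.9354, giving −¼ ln(0.9354) = 0.016695.
d = 0.552667 + 0.016695 = 0.569362.
Under a molecular clock d = 2μt, so t = d/(2μ) = 0.569362 / (2 × 0.0229) = 12.43 Myr.

12.43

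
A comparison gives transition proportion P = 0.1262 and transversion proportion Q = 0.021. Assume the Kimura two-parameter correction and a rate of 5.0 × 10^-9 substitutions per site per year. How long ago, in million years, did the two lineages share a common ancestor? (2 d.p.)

Under the Kimura two-parameter model, d = −½ ln(1 − 2P − Q) − ¼ ln(1 − 2Q).
1 − 2P − Q = 0.7266, giving −½ ln(0.7266) = 0.159690.
1 − 2Q = 0.958, giving −¼ ln(0.958) = 0.010727.
d = 0.159690 + 0.010727 = 0.170417.
Under a molecular clock d = 2μt, so t = d/(2μ) = 0.170417 / (2 × 5.0 × 10^-9) = 17.04 million years.

17.04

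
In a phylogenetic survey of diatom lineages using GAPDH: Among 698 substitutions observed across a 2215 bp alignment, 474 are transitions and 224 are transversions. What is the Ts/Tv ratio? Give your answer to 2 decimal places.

2.12

R = 474/224 = 2.116071… ≈ 2.12 (to 2 d.p.).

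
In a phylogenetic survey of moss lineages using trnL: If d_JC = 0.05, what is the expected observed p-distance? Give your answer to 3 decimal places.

p = (3/4)(1 − e^(−4d/3)) = 0.75 × (1 − e^(-0.066667)) = 0.75 × (1 − 0.935507) = 0.048370.

0.048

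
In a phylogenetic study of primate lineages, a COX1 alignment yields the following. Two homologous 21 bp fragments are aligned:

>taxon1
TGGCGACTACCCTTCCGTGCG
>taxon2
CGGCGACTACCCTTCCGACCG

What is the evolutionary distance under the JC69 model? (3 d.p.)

The sequences differ at 3 of 21 sites (1, 18, 19), so p = 3/21 ≈ 0.142857.
d = −(3/4) ln(1 − 4p/3) = −0.75 ln(1 − 0.190476) = −0.75 ln(0.809524)
  = −0.75 × (-0.211309) = 0.158482 substitutions/site.

0.158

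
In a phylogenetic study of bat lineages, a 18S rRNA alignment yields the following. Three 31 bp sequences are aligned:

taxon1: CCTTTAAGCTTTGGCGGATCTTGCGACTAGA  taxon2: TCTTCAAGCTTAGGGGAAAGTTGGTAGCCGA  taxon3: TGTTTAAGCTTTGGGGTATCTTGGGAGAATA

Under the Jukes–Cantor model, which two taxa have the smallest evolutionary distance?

taxon1–taxon2: 12/31 differ, p = 0.387, d = 0.544.
taxon1–taxon3: 8/31 differ, p = 0.258, d = 0.316.
taxon2–taxon3: 10/31 differ, p = 0.323, d = 0.422.
The smallest distance is between taxon1 and taxon3.

taxon1 and taxon3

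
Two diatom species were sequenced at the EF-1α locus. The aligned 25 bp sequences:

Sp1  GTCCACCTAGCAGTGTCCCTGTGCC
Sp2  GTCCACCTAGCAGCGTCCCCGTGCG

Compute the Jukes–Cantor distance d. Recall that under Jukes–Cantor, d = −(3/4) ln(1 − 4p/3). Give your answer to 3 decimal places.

The sequences differ at 3 of 25 sites (14, 20, 25), so p = 3/25 = 0.12.
d = −(3/4) ln(1 − 4p/3) = −0.75 ln(1 − 0.16) = −0.75 ln(0.84)
  = −0.75 × (-0.174353) = 0.130765 substitutions/site.

0.131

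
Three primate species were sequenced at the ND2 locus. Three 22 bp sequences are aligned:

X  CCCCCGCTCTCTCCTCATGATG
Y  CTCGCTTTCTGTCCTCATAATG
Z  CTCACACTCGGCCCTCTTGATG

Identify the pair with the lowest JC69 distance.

X–Y: 6/22 differ, p = 0.273, d = 0.339.
X–Z: 7/22 differ, p = 0.318, d = 0.414.
Y–Z: 7/22 differ, p = 0.318, d = 0.414.
The smallest distance is between X and Y.

X and Y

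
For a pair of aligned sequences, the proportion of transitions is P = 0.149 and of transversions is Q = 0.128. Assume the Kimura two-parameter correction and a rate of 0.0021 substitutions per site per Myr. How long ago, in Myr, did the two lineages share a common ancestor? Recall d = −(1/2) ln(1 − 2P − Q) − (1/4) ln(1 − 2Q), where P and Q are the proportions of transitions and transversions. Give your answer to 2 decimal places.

83.69

Under the Kimura two-parameter model, d = −½ ln(1 − 2P − Q) − ¼ ln(1 − 2Q).
1 − 2P − Q = 0.574, giving −½ ln(0.574) = 0.277563.
1 − 2Q = 0.744, giving −¼ ln(0.744) = 0.073929.
d = 0.277563 + 0.073929 = 0.351492.
Under a molecular clock d = 2μt, so t = d/(2μ) = 0.351492 / (2 × 0.0021) = 83.69 Myr.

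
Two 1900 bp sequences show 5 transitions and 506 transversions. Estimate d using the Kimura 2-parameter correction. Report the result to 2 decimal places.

P = 5/1900 ≈ 0.002632 and Q = 506/1900 ≈ 0.266316.
Under the Kimura two-parameter model, d = −½ ln(1 − 2P − Q) − ¼ ln(1 − 2Q).
1 − 2P − Q = 0.72842, giving −½ ln(0.72842) = 0.158439.
1 − 2Q = 0.467368, giving −¼ ln(0.467368) = 0.190160.
d = 0.158439 + 0.190160 = 0.348599.

0.35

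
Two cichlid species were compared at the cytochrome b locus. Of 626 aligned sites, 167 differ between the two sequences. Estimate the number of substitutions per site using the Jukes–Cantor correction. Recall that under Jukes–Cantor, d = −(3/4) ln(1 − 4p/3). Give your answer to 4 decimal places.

0.3297

p = 167/626 ≈ 0.266773.
d = −(3/4) ln(1 − 4p/3) = −0.75 ln(1 − 0.355697) = −0.75 ln(0.644303)
  = −0.75 × (-0.439586) = 0.329690 substitutions/site.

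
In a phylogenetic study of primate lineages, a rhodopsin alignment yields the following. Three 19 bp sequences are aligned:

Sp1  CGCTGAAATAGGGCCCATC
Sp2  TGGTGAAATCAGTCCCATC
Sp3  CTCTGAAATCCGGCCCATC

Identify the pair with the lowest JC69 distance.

Sp1–Sp2: 5/19 differ, p = 0.263, d = 0.324.
Sp1–Sp3: 3/19 differ, p = 0.158, d = 0.177.
Sp2–Sp3: 5/19 differ, p = 0.263, d = 0.324.
The smallest distance is between Sp1 and Sp3.

Sp1 and Sp3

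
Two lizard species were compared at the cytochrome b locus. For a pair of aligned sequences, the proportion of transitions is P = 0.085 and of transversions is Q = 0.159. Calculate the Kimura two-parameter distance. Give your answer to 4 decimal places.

0.2952

Under the Kimura two-parameter model, d = −½ ln(1 − 2P − Q) − ¼ ln(1 − 2Q).
1 − 2P − Q = 0.671, giving −½ ln(0.671) = 0.199493.
1 − 2Q = 0.682, giving −¼ ln(0.682) = 0.095681.
d = 0.199493 + 0.095681 = 0.295174.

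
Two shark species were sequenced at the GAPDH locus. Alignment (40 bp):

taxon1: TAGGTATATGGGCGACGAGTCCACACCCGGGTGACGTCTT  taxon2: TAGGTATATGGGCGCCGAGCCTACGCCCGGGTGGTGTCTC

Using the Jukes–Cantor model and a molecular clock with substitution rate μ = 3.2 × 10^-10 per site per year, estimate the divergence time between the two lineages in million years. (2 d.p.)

The sequences differ at 7 of 40 sites (15, 20, 22, 25, 34, 35, 40), so p = 7/40 = 0.175.
d = −(3/4) ln(1 − 4p/3) = −0.75 ln(1 − 0.233333) = −0.75 ln(0.766667)
  = −0.75 × (-0.265703) = 0.199277 substitutions/site.
Under a molecular clock d = 2μt, so t = d/(2μ) = 0.199277 / (2 × 3.2 × 10^-10) = 311.37 million years.

311.37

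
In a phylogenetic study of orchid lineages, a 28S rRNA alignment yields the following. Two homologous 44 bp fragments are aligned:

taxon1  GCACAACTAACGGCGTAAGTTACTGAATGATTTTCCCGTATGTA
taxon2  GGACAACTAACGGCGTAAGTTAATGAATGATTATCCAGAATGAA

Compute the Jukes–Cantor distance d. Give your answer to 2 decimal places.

The sequences differ at 6 of 44 sites (2, 23, 33, 37, 39, 43), so p = 6/44 ≈ 0.136364.
d = −(3/4) ln(1 − 4p/3) = −0.75 ln(1 − 0.181819) = −0.75 ln(0.818181)
  = −0.75 × (-0.200672) = 0.150504 substitutions/site.

0.15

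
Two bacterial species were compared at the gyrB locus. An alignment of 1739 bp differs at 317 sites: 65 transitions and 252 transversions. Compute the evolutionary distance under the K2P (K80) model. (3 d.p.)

P = 65/1739 ≈ 0.037378 and Q = 252/1739 ≈ 0.144911.
Under the Kimura two-parameter model, d = −½ ln(1 − 2P − Q) − ¼ ln(1 − 2Q).
1 − 2P − Q = 0.780333, giving −½ ln(0.780333) = 0.124017.
1 − 2Q = 0.710178, giving −¼ ln(0.710178) = 0.085560.
d = 0.124017 + 0.085560 = 0.209577.

0.210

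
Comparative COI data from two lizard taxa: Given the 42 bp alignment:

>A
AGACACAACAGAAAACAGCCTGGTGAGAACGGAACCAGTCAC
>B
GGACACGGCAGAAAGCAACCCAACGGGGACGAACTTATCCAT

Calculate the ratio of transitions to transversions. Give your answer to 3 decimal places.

8.000

Transitions are A↔G and C↔T; transversions are all other mismatches.
Transitions: 16. Transversions: 2.
R = 16/2 = 8.000.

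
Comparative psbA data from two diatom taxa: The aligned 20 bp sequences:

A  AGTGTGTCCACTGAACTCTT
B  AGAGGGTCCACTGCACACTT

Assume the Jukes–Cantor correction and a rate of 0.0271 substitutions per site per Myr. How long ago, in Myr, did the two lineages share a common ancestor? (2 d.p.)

4.29

The sequences differ at 4 of 20 sites (3, 5, 14, 17), so p = 4/20 = 0.2.
d = −(3/4) ln(1 − 4p/3) = −0.75 ln(1 − 0.266667) = −0.75 ln(0.733333)
  = −0.75 × (-0.310155) = 0.232616 substitutions/site.
Under a molecular clock d = 2μt, so t = d/(2μ) = 0.232616 / (2 × 0.0271) = 4.29 Myr.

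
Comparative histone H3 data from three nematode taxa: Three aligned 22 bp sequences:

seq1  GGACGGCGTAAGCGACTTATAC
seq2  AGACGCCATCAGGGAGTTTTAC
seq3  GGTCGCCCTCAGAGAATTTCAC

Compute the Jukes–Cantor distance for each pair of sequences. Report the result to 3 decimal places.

seq1–seq2: 7/22 sites differ → p ≈ 0.318182, d = −0.75 ln(1 − 0.424243) = 0.414052 ≈ 0.414.
seq1–seq3: 8/22 sites differ → p ≈ 0.363636, d = −0.75 ln(1 − 0.484848) = 0.497470 ≈ 0.497.
seq2–seq3: 6/22 sites differ → p ≈ 0.272727, d = −0.75 ln(1 − 0.363636) = 0.338988 ≈ 0.339.

d(seq1,seq2) = 0.414, d(seq1,seq3) = 0.497, d(seq2,seq3) = 0.339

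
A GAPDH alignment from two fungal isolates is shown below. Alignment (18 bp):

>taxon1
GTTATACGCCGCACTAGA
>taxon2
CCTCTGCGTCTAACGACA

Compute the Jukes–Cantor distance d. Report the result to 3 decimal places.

0.824

The sequences differ at 9 of 18 sites (1, 2, 4, 6, 9, 11, 12, 15, 17), so p = 9/18 = 0.5.
d = −(3/4) ln(1 − 4p/3) = −0.75 ln(1 − 0.666667) = −0.75 ln(0.333333)
  = −0.75 × (-1.098613) = 0.823960 substitutions/site.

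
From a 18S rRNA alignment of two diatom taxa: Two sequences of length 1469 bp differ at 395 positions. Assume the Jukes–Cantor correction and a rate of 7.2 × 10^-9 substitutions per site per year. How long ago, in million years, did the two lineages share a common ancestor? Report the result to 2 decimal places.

23.12

p = 395/1469 ≈ 0.26889.
d = −(3/4) ln(1 − 4p/3) = −0.75 ln(1 − 0.35852) = −0.75 ln(0.64148)
  = −0.75 × (-0.443977) = 0.332983 substitutions/site.
Under a molecular clock d = 2μt, so t = d/(2μ) = 0.332983 / (2 × 7.2 × 10^-9) = 23.12 million years.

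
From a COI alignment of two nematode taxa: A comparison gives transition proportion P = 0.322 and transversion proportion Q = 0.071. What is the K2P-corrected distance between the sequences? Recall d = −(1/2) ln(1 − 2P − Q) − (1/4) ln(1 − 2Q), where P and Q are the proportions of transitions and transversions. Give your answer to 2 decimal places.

0.67

Under the Kimura two-parameter model, d = −½ ln(1 − 2P − Q) − ¼ ln(1 − 2Q).
1 − 2P − Q = 0.285, giving −½ ln(0.285) = 0.627633.
1 − 2Q = 0.858, giving −¼ ln(0.858) = 0.038288.
d = 0.627633 + 0.038288 = 0.665921.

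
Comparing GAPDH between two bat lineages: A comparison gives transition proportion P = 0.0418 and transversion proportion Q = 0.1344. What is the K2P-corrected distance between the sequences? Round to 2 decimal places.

Under the Kimura two-parameter model, d = −½ ln(1 − 2P − Q) − ¼ ln(1 − 2Q).
1 − 2P − Q = 0.782, giving −½ ln(0.782) = 0.122950.
1 − 2Q = 0.7312, giving −¼ ln(0.7312) = 0.078267.
d = 0.122950 + 0.078267 = 0.201217.

0.20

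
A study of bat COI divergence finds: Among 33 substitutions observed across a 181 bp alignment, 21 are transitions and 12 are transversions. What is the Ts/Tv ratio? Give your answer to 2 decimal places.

1.75

R = 21/12 = 1.75.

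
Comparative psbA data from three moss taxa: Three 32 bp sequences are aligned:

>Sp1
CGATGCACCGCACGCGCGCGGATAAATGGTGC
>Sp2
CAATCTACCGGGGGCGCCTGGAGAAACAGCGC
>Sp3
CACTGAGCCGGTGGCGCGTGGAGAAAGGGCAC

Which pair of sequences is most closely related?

Sp1–Sp2: 12/32 differ, p = 0.375, d = 0.520.
Sp1–Sp3: 12/32 differ, p = 0.375, d = 0.520.
Sp2–Sp3: 9/32 differ, p = 0.281, d = 0.353.
The smallest distance is between Sp2 and Sp3.

Sp2 and Sp3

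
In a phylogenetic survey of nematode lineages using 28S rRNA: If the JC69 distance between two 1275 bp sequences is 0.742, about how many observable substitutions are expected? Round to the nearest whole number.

Invert JC69: p = (3/4)(1 − e^(−4d/3)) = 0.75 × (1 − e^(-0.989333)) = 0.75 × (1 − 0.371825) = 0.471131.
Expected differing sites = pL ≈ 0.471131 × 1275 = 600.692025 ≈ 601.

601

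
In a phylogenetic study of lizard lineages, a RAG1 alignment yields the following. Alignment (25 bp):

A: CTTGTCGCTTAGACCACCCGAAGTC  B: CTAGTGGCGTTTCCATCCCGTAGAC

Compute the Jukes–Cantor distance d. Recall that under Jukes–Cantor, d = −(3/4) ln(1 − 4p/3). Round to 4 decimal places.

The sequences differ at 10 of 25 sites (3, 6, 9, 11, 12, 13, 15, 16, 21, 24), so p = 10/25 = 0.4.
d = −(3/4) ln(1 − 4p/3) = −0.75 ln(1 − 0.533333) = −0.75 ln(0.466667)
  = −0.75 × (-0.762139) = 0.571604 substitutions/site.

0.5716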